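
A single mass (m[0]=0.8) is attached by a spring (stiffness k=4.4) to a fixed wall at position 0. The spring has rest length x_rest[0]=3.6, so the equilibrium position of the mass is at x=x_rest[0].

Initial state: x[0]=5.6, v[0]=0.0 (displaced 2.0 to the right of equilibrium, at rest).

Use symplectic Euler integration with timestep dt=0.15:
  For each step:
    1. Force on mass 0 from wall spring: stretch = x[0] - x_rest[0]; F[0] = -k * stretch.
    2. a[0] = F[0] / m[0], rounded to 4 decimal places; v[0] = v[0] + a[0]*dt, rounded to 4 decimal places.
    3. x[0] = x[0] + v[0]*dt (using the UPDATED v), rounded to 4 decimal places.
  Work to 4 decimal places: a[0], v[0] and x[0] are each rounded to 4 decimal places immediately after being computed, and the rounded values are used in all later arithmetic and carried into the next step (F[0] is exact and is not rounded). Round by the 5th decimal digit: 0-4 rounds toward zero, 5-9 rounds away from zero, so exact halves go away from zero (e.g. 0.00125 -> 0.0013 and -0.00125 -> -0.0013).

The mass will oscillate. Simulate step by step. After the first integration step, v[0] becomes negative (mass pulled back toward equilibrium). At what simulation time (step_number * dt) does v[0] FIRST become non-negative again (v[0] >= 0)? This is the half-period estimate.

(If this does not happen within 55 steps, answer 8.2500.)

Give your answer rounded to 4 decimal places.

Step 0: x=[5.6000] v=[0.0000]
Step 1: x=[5.3525] v=[-1.6500]
Step 2: x=[4.8881] v=[-3.0958]
Step 3: x=[4.2643] v=[-4.1585]
Step 4: x=[3.5583] v=[-4.7066]
Step 5: x=[2.8575] v=[-4.6722]
Step 6: x=[2.2486] v=[-4.0596]
Step 7: x=[1.8069] v=[-2.9447]
Step 8: x=[1.5871] v=[-1.4654]
Step 9: x=[1.6164] v=[0.1953]
First v>=0 after going negative at step 9, time=1.3500

Answer: 1.3500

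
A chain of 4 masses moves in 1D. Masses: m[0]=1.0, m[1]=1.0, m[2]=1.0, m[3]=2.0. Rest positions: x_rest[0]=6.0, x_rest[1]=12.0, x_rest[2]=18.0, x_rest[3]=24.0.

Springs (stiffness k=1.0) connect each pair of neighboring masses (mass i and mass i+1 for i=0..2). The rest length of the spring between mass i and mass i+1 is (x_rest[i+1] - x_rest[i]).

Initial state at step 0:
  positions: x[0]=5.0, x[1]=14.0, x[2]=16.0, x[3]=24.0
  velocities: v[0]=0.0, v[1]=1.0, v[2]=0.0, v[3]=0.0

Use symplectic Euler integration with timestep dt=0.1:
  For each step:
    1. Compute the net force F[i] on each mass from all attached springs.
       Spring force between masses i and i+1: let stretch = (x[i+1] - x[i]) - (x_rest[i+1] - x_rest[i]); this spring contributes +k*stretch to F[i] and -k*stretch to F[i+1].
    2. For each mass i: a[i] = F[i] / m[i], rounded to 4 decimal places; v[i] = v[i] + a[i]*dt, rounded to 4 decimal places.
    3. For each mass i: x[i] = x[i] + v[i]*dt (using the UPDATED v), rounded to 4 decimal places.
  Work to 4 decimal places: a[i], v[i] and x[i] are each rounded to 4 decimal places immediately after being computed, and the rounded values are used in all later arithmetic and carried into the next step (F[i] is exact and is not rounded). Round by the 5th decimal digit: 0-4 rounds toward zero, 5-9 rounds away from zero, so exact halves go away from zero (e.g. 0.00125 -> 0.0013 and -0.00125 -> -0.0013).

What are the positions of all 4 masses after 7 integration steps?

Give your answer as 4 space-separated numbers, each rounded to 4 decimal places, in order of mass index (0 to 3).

Step 0: x=[5.0000 14.0000 16.0000 24.0000] v=[0.0000 1.0000 0.0000 0.0000]
Step 1: x=[5.0300 14.0300 16.0600 23.9900] v=[0.3000 0.3000 0.6000 -0.1000]
Step 2: x=[5.0900 13.9903 16.1790 23.9704] v=[0.6000 -0.3970 1.1900 -0.1965]
Step 3: x=[5.1790 13.8835 16.3540 23.9418] v=[0.8900 -1.0682 1.7503 -0.2861]
Step 4: x=[5.2951 13.7143 16.5802 23.9053] v=[1.1605 -1.6916 2.2620 -0.3655]
Step 5: x=[5.4353 13.4896 16.8510 23.8621] v=[1.4024 -2.2469 2.7079 -0.4318]
Step 6: x=[5.5961 13.2180 17.1583 23.8139] v=[1.6078 -2.7162 3.0729 -0.4824]
Step 7: x=[5.7731 12.9096 17.4927 23.7624] v=[1.7700 -3.0844 3.3444 -0.5152]

Answer: 5.7731 12.9096 17.4927 23.7624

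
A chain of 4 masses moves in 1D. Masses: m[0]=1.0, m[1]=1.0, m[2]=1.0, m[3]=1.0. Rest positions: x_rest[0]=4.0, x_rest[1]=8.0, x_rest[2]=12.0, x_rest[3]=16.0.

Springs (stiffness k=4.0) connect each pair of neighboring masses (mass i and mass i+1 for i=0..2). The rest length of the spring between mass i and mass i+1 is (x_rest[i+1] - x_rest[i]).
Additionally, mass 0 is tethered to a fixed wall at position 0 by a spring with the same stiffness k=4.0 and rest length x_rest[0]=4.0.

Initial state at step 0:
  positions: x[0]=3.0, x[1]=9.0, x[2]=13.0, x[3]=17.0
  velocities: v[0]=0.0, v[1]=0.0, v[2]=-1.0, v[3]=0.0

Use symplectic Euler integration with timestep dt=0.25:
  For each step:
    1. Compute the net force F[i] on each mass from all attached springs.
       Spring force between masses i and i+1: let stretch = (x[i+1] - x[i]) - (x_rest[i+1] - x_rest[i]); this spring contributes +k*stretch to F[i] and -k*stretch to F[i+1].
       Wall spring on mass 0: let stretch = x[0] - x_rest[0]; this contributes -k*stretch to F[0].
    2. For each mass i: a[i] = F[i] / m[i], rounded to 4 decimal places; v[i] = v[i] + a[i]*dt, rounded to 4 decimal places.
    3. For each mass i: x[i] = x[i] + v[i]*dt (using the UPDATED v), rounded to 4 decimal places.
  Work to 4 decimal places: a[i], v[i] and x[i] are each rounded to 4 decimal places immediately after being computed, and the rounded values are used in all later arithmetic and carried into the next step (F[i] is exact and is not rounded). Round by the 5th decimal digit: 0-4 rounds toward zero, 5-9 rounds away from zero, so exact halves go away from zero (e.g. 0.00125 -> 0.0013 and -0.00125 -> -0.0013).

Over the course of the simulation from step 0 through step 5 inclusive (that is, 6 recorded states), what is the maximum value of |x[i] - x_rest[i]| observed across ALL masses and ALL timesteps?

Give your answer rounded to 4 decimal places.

Answer: 1.3438

Derivation:
Step 0: x=[3.0000 9.0000 13.0000 17.0000] v=[0.0000 0.0000 -1.0000 0.0000]
Step 1: x=[3.7500 8.5000 12.7500 17.0000] v=[3.0000 -2.0000 -1.0000 0.0000]
Step 2: x=[4.7500 7.8750 12.5000 16.9375] v=[4.0000 -2.5000 -1.0000 -0.2500]
Step 3: x=[5.3438 7.6250 12.2031 16.7656] v=[2.3750 -1.0000 -1.1875 -0.6875]
Step 4: x=[5.1719 7.9492 11.9023 16.4531] v=[-0.6876 1.2969 -1.2031 -1.2500]
Step 5: x=[4.4014 8.5674 11.7510 16.0029] v=[-3.0822 2.4727 -0.6054 -1.8008]
Max displacement = 1.3438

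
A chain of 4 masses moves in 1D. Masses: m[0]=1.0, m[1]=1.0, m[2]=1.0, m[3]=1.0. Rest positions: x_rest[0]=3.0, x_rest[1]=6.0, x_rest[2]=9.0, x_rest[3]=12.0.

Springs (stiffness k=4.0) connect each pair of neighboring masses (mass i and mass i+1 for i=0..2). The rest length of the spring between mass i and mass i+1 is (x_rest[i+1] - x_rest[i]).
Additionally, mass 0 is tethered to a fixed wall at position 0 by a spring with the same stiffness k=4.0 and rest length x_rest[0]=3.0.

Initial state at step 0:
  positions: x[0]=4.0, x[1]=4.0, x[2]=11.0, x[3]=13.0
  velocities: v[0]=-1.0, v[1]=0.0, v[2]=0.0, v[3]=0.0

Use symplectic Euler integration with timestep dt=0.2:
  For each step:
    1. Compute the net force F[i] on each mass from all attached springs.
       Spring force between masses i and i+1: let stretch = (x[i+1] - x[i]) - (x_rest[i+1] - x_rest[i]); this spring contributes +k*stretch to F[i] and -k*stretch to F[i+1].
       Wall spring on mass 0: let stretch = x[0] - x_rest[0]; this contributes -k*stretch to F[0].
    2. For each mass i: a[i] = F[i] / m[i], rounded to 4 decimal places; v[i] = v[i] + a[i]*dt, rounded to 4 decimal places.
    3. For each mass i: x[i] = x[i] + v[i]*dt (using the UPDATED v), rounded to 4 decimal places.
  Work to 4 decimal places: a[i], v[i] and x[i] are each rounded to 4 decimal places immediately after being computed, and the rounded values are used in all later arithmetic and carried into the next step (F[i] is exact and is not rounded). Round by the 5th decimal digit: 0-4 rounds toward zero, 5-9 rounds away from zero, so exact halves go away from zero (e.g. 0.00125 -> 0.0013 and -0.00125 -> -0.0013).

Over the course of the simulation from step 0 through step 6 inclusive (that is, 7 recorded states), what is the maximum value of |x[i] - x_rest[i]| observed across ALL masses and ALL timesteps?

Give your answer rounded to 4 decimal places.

Step 0: x=[4.0000 4.0000 11.0000 13.0000] v=[-1.0000 0.0000 0.0000 0.0000]
Step 1: x=[3.1600 5.1200 10.2000 13.1600] v=[-4.2000 5.6000 -4.0000 0.8000]
Step 2: x=[2.1280 6.7392 9.0608 13.3264] v=[-5.1600 8.0960 -5.6960 0.8320]
Step 3: x=[1.4933 7.9921 8.2326 13.2903] v=[-3.1734 6.2643 -4.1408 -0.1805]
Step 4: x=[1.6595 8.2436 8.1752 12.9250] v=[0.8310 1.2577 -0.2870 -1.8267]
Step 5: x=[2.6136 7.4307 8.8887 12.2797] v=[4.7707 -4.0643 3.5676 -3.2265]
Step 6: x=[3.9203 6.0804 9.9115 11.5718] v=[6.5335 -6.7516 5.1140 -3.5393]
Max displacement = 2.2436

Answer: 2.2436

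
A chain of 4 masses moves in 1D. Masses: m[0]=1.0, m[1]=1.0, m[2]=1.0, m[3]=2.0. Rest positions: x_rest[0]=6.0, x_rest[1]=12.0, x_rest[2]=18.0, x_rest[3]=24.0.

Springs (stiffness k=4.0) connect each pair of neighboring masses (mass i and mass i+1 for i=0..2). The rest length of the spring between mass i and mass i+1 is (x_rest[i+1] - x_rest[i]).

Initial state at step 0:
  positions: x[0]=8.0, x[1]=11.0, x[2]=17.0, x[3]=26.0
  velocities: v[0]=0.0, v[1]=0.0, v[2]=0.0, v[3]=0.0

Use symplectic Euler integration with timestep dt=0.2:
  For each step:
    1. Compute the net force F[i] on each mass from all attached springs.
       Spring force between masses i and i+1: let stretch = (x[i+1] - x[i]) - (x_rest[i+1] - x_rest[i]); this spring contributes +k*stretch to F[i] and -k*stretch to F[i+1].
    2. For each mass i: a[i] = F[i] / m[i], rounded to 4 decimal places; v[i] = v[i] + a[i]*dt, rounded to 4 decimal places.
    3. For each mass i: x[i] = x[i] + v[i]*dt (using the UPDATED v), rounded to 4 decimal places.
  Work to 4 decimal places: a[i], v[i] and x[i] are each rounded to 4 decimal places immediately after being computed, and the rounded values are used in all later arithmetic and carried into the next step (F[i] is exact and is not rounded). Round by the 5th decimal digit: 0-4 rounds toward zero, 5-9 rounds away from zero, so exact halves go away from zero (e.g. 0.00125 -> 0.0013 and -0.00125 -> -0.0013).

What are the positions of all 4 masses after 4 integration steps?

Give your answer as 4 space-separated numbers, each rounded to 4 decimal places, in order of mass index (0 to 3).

Step 0: x=[8.0000 11.0000 17.0000 26.0000] v=[0.0000 0.0000 0.0000 0.0000]
Step 1: x=[7.5200 11.4800 17.4800 25.7600] v=[-2.4000 2.4000 2.4000 -1.2000]
Step 2: x=[6.7136 12.2864 18.3248 25.3376] v=[-4.0320 4.0320 4.2240 -2.1120]
Step 3: x=[5.8388 13.1673 19.3255 24.8342] v=[-4.3738 4.4045 5.0035 -2.5171]
Step 4: x=[5.1766 13.8610 20.2223 24.3701] v=[-3.3110 3.4683 4.4839 -2.3206]

Answer: 5.1766 13.8610 20.2223 24.3701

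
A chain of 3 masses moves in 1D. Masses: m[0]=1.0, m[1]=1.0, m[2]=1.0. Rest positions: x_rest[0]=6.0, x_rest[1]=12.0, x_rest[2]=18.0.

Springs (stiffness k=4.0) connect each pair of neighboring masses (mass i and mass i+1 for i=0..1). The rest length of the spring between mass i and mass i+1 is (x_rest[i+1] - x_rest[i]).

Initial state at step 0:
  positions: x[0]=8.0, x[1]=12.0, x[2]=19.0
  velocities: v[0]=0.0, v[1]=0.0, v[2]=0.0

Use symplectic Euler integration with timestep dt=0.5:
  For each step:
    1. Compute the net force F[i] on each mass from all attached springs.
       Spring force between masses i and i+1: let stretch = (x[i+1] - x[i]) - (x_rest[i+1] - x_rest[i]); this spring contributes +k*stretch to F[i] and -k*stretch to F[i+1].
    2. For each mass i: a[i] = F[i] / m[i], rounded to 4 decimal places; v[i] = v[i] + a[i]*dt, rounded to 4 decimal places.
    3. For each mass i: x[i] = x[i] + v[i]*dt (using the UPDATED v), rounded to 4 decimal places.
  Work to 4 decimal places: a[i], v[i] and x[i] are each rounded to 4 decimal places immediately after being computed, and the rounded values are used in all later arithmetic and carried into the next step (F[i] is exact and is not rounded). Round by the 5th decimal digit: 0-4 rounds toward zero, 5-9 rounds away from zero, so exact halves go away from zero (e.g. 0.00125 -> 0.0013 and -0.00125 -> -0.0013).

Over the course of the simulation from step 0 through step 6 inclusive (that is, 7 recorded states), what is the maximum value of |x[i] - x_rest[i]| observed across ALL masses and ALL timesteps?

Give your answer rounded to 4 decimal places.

Answer: 3.0000

Derivation:
Step 0: x=[8.0000 12.0000 19.0000] v=[0.0000 0.0000 0.0000]
Step 1: x=[6.0000 15.0000 18.0000] v=[-4.0000 6.0000 -2.0000]
Step 2: x=[7.0000 12.0000 20.0000] v=[2.0000 -6.0000 4.0000]
Step 3: x=[7.0000 12.0000 20.0000] v=[0.0000 0.0000 0.0000]
Step 4: x=[6.0000 15.0000 18.0000] v=[-2.0000 6.0000 -4.0000]
Step 5: x=[8.0000 12.0000 19.0000] v=[4.0000 -6.0000 2.0000]
Step 6: x=[8.0000 12.0000 19.0000] v=[0.0000 0.0000 0.0000]
Max displacement = 3.0000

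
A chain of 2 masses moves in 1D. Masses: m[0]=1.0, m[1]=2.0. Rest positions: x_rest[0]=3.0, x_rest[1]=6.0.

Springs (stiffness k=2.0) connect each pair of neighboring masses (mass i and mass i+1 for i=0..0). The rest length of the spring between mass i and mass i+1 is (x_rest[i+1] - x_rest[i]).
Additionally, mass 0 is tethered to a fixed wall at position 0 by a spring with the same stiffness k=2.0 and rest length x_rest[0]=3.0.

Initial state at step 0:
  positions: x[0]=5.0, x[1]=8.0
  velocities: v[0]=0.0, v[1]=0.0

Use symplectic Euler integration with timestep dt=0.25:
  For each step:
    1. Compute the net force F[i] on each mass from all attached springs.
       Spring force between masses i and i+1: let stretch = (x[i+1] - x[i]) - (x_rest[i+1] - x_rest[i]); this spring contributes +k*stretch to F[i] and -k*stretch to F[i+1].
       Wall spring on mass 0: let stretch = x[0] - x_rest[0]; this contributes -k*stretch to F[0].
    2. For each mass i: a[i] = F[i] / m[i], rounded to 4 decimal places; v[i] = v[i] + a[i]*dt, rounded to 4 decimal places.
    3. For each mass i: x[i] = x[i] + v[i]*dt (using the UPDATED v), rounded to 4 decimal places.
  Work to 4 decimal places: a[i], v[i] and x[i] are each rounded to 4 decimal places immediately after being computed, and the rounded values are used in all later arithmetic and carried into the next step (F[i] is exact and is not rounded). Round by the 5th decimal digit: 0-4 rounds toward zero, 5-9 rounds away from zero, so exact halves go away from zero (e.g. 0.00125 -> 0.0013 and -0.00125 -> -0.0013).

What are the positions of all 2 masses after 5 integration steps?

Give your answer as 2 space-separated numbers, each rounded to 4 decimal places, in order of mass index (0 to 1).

Step 0: x=[5.0000 8.0000] v=[0.0000 0.0000]
Step 1: x=[4.7500 8.0000] v=[-1.0000 0.0000]
Step 2: x=[4.3125 7.9844] v=[-1.7500 -0.0625]
Step 3: x=[3.7949 7.9268] v=[-2.0703 -0.2305]
Step 4: x=[3.3195 7.7984] v=[-1.9018 -0.5135]
Step 5: x=[2.9890 7.5776] v=[-1.3221 -0.8832]

Answer: 2.9890 7.5776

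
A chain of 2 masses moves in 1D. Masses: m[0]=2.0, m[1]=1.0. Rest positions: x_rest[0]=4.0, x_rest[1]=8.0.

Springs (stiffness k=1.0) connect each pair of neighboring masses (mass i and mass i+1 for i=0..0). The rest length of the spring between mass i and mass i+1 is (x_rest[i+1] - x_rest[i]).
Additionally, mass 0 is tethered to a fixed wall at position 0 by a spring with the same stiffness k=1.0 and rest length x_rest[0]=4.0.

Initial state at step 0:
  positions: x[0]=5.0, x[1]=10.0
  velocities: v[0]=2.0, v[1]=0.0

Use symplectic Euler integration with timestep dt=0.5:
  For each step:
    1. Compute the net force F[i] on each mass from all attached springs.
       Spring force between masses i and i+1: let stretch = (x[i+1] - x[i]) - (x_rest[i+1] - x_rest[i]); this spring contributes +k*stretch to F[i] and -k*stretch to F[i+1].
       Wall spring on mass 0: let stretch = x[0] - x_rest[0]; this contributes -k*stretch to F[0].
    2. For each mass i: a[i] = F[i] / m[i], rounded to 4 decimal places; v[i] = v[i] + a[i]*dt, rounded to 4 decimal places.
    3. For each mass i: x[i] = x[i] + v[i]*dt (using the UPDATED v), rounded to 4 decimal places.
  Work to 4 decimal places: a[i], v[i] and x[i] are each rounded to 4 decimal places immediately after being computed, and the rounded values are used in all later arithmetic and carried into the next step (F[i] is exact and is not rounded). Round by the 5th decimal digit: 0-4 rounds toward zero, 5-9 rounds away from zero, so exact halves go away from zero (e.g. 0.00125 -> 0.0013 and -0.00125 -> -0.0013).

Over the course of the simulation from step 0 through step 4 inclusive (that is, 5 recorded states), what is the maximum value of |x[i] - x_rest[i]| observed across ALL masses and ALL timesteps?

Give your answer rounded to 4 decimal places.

Step 0: x=[5.0000 10.0000] v=[2.0000 0.0000]
Step 1: x=[6.0000 9.7500] v=[2.0000 -0.5000]
Step 2: x=[6.7188 9.5625] v=[1.4375 -0.3750]
Step 3: x=[6.9532 9.6641] v=[0.4687 0.2032]
Step 4: x=[6.6573 10.0880] v=[-0.5919 0.8478]
Max displacement = 2.9532

Answer: 2.9532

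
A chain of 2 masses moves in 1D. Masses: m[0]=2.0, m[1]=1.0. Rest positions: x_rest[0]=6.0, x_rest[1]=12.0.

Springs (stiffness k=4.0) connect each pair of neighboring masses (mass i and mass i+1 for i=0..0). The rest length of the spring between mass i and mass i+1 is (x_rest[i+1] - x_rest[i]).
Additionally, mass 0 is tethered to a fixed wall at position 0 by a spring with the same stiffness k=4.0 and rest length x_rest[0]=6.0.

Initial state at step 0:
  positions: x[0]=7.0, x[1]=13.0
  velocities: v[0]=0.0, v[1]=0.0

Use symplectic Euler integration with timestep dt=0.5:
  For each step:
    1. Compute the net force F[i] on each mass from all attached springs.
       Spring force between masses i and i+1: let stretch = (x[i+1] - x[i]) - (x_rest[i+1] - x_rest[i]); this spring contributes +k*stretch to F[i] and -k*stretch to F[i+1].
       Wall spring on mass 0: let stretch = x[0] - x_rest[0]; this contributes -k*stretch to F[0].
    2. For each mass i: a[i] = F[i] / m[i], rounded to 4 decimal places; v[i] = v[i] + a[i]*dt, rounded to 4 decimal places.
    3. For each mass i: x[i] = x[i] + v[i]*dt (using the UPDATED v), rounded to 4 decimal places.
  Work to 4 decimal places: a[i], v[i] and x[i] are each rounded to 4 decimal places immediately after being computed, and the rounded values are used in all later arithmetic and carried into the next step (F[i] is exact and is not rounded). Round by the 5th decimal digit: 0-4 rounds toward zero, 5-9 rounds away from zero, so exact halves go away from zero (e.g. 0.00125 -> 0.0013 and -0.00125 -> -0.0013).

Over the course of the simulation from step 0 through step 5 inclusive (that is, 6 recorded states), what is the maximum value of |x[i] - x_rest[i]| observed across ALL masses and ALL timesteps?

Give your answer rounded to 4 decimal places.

Step 0: x=[7.0000 13.0000] v=[0.0000 0.0000]
Step 1: x=[6.5000 13.0000] v=[-1.0000 0.0000]
Step 2: x=[6.0000 12.5000] v=[-1.0000 -1.0000]
Step 3: x=[5.7500 11.5000] v=[-0.5000 -2.0000]
Step 4: x=[5.5000 10.7500] v=[-0.5000 -1.5000]
Step 5: x=[5.1250 10.7500] v=[-0.7500 0.0000]
Max displacement = 1.2500

Answer: 1.2500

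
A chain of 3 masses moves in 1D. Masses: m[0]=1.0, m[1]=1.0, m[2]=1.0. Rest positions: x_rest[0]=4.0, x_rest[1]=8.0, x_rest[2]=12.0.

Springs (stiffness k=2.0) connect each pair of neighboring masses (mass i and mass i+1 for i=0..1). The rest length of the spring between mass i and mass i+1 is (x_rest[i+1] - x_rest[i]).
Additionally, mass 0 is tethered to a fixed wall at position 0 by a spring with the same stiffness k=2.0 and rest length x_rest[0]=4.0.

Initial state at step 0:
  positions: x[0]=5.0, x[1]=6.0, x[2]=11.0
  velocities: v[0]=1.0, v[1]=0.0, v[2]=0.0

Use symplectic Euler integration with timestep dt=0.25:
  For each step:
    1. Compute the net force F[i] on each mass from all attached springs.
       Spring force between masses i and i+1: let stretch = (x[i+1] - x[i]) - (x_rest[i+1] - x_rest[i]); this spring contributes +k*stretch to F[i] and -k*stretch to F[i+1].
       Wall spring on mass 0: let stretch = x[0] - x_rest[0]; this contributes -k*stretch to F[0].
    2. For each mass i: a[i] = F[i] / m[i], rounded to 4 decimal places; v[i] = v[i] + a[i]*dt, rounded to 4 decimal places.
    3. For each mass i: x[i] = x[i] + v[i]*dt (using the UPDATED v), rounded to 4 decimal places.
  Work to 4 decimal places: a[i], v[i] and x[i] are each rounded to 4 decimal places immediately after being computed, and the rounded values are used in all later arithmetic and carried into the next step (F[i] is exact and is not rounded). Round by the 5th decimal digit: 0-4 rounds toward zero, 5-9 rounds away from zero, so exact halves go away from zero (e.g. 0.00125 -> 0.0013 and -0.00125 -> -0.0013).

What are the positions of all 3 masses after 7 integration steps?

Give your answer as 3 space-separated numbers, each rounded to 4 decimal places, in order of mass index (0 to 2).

Answer: 3.4852 7.6752 12.3005

Derivation:
Step 0: x=[5.0000 6.0000 11.0000] v=[1.0000 0.0000 0.0000]
Step 1: x=[4.7500 6.5000 10.8750] v=[-1.0000 2.0000 -0.5000]
Step 2: x=[4.1250 7.3281 10.7031] v=[-2.5000 3.3125 -0.6875]
Step 3: x=[3.3848 8.1777 10.6094] v=[-2.9610 3.3985 -0.3750]
Step 4: x=[2.8206 8.7322 10.7117] v=[-2.2570 2.2179 0.4092]
Step 5: x=[2.6427 8.7952 11.0666] v=[-0.7115 0.2519 1.4195]
Step 6: x=[2.9036 8.3730 11.6376] v=[1.0434 -1.6887 2.2838]
Step 7: x=[3.4852 7.6752 12.3005] v=[2.3263 -2.7911 2.6515]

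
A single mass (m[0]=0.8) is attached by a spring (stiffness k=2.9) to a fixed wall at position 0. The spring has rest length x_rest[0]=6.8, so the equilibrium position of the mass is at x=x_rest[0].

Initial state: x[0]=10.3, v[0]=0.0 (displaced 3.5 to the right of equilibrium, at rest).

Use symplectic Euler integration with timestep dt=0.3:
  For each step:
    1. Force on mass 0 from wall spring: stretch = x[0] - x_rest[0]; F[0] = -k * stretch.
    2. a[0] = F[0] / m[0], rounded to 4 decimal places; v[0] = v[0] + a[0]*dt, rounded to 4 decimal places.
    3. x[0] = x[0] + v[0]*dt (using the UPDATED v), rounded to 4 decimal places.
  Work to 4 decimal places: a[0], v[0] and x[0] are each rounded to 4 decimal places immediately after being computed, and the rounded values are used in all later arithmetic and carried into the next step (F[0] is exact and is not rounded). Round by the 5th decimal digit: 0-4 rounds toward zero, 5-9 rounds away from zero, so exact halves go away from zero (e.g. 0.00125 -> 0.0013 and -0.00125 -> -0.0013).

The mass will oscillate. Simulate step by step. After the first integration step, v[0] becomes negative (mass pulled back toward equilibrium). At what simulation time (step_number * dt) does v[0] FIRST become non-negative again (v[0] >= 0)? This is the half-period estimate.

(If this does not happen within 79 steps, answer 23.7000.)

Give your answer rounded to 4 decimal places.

Step 0: x=[10.3000] v=[0.0000]
Step 1: x=[9.1581] v=[-3.8063]
Step 2: x=[7.2469] v=[-6.3707]
Step 3: x=[5.1899] v=[-6.8567]
Step 4: x=[3.6582] v=[-5.1057]
Step 5: x=[3.1515] v=[-1.6890]
Step 6: x=[3.8351] v=[2.2787]
First v>=0 after going negative at step 6, time=1.8000

Answer: 1.8000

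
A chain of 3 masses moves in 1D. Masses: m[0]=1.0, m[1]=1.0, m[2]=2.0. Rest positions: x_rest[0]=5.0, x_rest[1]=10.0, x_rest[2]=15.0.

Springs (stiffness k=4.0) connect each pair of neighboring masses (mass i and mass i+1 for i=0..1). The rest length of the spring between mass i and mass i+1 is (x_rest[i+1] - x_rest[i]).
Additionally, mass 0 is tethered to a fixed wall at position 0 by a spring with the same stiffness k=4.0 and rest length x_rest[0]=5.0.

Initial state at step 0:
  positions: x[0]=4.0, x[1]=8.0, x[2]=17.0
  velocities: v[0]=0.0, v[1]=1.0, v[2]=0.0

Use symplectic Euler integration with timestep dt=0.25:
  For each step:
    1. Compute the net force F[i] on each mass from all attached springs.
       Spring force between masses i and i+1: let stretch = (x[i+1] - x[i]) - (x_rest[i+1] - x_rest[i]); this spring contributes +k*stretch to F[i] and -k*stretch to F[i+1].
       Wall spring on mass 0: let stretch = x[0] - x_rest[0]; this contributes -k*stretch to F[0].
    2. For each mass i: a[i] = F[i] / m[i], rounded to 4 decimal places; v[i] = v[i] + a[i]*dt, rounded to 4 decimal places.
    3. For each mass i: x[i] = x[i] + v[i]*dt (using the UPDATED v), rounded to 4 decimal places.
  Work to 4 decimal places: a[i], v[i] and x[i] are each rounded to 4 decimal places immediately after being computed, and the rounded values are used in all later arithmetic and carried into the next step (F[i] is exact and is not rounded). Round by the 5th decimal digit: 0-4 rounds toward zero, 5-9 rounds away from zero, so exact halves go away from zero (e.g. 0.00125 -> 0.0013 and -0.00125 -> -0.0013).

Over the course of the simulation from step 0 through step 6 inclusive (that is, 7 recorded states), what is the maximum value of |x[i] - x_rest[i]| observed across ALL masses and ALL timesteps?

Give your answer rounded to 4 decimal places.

Step 0: x=[4.0000 8.0000 17.0000] v=[0.0000 1.0000 0.0000]
Step 1: x=[4.0000 9.5000 16.5000] v=[0.0000 6.0000 -2.0000]
Step 2: x=[4.3750 11.3750 15.7500] v=[1.5000 7.5000 -3.0000]
Step 3: x=[5.4063 12.5938 15.0781] v=[4.1250 4.8750 -2.6875]
Step 4: x=[6.8829 12.6368 14.7207] v=[5.9062 0.1718 -1.4297]
Step 5: x=[8.0772 11.7623 14.7278] v=[4.7772 -3.4982 0.0284]
Step 6: x=[8.1735 10.7079 14.9892] v=[0.3851 -4.2178 1.0457]
Max displacement = 3.1735

Answer: 3.1735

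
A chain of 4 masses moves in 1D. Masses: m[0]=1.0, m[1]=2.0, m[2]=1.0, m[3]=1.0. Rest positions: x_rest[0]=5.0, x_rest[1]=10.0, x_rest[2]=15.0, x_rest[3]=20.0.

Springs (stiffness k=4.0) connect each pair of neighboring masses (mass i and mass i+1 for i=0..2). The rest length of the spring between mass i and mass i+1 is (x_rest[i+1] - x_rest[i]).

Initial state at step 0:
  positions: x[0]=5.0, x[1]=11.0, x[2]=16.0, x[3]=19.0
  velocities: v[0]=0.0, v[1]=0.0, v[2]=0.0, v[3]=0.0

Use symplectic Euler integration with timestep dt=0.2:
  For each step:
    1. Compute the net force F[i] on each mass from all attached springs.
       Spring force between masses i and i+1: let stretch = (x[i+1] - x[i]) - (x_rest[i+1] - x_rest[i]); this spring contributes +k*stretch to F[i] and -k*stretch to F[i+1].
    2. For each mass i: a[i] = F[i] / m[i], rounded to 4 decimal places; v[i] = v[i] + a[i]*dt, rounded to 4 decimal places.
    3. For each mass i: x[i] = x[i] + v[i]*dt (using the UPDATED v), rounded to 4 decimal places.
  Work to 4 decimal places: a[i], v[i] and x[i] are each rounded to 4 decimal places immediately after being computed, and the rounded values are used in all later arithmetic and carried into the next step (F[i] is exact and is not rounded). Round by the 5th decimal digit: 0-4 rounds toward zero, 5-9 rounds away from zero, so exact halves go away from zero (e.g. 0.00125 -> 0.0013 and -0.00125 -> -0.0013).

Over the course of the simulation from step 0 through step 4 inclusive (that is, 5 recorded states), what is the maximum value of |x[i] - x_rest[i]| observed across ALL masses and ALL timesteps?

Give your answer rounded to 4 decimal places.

Answer: 1.0673

Derivation:
Step 0: x=[5.0000 11.0000 16.0000 19.0000] v=[0.0000 0.0000 0.0000 0.0000]
Step 1: x=[5.1600 10.9200 15.6800 19.3200] v=[0.8000 -0.4000 -1.6000 1.6000]
Step 2: x=[5.4416 10.7600 15.1808 19.8576] v=[1.4080 -0.8000 -2.4960 2.6880]
Step 3: x=[5.7741 10.5282 14.7226 20.4469] v=[1.6627 -1.1590 -2.2912 2.9466]
Step 4: x=[6.0673 10.2516 14.5091 20.9203] v=[1.4660 -1.3829 -1.0673 2.3672]
Max displacement = 1.0673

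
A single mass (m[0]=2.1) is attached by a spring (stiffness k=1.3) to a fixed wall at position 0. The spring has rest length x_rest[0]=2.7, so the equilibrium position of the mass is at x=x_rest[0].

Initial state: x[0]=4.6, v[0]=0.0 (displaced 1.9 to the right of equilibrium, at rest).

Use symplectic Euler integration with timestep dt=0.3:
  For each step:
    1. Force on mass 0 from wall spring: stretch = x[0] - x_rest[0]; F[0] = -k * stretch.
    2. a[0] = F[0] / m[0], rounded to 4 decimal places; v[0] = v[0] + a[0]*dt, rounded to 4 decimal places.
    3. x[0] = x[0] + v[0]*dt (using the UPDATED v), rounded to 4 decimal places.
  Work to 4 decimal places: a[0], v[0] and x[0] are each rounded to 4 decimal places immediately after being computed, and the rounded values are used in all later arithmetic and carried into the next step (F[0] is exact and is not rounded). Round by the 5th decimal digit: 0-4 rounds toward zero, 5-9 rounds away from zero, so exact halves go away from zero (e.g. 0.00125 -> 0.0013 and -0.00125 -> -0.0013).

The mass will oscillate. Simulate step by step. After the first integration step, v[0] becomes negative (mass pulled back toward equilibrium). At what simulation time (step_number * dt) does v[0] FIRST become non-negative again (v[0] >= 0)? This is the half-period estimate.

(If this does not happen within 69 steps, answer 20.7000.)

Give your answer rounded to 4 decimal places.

Answer: 4.2000

Derivation:
Step 0: x=[4.6000] v=[0.0000]
Step 1: x=[4.4941] v=[-0.3529]
Step 2: x=[4.2883] v=[-0.6861]
Step 3: x=[3.9940] v=[-0.9811]
Step 4: x=[3.6276] v=[-1.2214]
Step 5: x=[3.2095] v=[-1.3937]
Step 6: x=[2.7630] v=[-1.4883]
Step 7: x=[2.3130] v=[-1.5000]
Step 8: x=[1.8846] v=[-1.4281]
Step 9: x=[1.5016] v=[-1.2767]
Step 10: x=[1.1854] v=[-1.0541]
Step 11: x=[0.9536] v=[-0.7728]
Step 12: x=[0.8191] v=[-0.4485]
Step 13: x=[0.7893] v=[-0.0992]
Step 14: x=[0.8660] v=[0.2556]
First v>=0 after going negative at step 14, time=4.2000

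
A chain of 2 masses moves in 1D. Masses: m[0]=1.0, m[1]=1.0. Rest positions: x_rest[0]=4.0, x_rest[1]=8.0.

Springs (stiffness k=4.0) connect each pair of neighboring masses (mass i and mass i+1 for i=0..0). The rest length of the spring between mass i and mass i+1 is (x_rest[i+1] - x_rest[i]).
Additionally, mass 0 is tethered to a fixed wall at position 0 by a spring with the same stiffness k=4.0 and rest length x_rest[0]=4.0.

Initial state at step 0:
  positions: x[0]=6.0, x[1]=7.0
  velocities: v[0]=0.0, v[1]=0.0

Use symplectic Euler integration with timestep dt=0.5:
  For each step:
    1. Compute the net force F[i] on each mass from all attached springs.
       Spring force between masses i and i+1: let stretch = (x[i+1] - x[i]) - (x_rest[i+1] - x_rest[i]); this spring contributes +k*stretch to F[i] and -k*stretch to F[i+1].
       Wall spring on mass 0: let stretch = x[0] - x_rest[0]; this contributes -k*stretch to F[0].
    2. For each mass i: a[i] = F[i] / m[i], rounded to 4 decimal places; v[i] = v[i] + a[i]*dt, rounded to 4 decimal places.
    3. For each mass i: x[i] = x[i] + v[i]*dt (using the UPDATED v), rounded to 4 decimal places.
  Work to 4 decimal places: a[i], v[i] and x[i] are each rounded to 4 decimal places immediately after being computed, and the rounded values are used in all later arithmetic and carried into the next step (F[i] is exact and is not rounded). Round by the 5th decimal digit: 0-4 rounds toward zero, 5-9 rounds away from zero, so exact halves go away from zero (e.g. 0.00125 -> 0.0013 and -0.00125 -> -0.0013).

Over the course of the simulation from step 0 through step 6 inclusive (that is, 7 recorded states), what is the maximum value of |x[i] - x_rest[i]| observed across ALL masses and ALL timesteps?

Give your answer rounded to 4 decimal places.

Step 0: x=[6.0000 7.0000] v=[0.0000 0.0000]
Step 1: x=[1.0000 10.0000] v=[-10.0000 6.0000]
Step 2: x=[4.0000 8.0000] v=[6.0000 -4.0000]
Step 3: x=[7.0000 6.0000] v=[6.0000 -4.0000]
Step 4: x=[2.0000 9.0000] v=[-10.0000 6.0000]
Step 5: x=[2.0000 9.0000] v=[0.0000 0.0000]
Step 6: x=[7.0000 6.0000] v=[10.0000 -6.0000]
Max displacement = 3.0000

Answer: 3.0000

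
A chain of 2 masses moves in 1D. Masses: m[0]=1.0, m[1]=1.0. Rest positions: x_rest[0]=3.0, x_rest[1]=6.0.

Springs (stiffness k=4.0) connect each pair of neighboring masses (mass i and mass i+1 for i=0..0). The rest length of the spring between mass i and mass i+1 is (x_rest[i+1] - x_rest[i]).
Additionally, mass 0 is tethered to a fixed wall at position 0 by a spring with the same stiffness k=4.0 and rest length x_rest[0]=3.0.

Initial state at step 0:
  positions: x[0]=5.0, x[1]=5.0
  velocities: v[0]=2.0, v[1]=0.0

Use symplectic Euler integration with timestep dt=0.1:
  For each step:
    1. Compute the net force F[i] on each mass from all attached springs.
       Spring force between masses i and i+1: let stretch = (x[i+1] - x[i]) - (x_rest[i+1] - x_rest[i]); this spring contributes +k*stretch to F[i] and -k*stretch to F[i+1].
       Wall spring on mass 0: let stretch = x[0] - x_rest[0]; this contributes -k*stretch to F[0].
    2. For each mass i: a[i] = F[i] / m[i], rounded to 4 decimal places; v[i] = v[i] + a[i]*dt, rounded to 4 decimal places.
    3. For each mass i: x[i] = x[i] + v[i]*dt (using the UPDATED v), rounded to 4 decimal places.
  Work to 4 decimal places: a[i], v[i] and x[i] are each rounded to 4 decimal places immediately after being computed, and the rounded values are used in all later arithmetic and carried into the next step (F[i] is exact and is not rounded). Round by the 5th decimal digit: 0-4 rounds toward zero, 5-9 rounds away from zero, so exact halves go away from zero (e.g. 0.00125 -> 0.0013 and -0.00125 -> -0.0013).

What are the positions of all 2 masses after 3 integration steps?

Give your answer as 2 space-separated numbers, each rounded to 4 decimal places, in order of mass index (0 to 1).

Step 0: x=[5.0000 5.0000] v=[2.0000 0.0000]
Step 1: x=[5.0000 5.1200] v=[0.0000 1.2000]
Step 2: x=[4.8048 5.3552] v=[-1.9520 2.3520]
Step 3: x=[4.4394 5.6884] v=[-3.6538 3.3318]

Answer: 4.4394 5.6884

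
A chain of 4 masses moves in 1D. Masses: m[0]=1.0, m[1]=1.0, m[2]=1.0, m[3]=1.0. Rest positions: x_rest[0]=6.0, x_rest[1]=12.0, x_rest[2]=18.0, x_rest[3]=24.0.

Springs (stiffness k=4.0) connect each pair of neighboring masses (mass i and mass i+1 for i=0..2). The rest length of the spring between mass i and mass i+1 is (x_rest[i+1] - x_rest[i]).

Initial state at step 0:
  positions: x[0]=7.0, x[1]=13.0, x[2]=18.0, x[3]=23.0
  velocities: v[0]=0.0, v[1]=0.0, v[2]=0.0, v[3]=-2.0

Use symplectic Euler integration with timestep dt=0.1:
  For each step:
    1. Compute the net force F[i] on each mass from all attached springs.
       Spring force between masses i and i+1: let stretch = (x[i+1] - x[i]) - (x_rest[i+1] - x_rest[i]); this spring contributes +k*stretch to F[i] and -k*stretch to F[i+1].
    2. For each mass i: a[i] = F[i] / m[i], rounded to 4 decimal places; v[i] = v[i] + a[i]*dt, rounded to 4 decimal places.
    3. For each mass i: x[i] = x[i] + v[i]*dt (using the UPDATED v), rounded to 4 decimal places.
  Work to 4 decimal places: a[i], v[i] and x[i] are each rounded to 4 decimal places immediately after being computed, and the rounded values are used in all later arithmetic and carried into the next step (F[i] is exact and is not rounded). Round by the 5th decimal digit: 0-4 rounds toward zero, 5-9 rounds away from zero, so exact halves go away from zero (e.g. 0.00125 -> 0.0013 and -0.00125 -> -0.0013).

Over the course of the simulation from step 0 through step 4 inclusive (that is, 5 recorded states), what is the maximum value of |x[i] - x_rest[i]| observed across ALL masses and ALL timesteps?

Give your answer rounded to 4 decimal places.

Step 0: x=[7.0000 13.0000 18.0000 23.0000] v=[0.0000 0.0000 0.0000 -2.0000]
Step 1: x=[7.0000 12.9600 18.0000 22.8400] v=[0.0000 -0.4000 0.0000 -1.6000]
Step 2: x=[6.9984 12.8832 17.9920 22.7264] v=[-0.0160 -0.7680 -0.0800 -1.1360]
Step 3: x=[6.9922 12.7754 17.9690 22.6634] v=[-0.0621 -1.0784 -0.2298 -0.6298]
Step 4: x=[6.9773 12.6440 17.9261 22.6526] v=[-0.1488 -1.3142 -0.4295 -0.1076]
Max displacement = 1.3474

Answer: 1.3474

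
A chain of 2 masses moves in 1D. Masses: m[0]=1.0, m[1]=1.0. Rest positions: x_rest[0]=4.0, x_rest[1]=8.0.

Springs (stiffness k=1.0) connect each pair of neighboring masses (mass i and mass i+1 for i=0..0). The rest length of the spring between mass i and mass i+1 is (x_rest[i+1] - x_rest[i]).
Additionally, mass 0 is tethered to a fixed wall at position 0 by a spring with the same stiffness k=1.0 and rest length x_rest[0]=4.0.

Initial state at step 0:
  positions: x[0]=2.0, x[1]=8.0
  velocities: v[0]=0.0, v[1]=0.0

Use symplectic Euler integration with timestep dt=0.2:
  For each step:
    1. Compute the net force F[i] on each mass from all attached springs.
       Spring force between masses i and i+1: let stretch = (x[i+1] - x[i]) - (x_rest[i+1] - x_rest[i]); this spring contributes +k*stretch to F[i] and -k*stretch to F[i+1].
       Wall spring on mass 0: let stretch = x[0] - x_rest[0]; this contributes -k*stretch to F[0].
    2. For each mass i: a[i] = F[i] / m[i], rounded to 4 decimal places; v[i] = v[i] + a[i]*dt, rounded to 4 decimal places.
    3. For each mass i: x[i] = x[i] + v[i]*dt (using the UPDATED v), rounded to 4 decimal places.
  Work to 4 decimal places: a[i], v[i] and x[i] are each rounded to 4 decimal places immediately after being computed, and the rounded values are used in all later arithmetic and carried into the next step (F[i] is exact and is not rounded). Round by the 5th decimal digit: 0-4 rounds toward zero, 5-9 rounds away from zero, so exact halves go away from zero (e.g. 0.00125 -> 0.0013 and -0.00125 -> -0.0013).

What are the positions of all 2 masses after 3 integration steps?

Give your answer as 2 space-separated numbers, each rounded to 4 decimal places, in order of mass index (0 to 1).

Step 0: x=[2.0000 8.0000] v=[0.0000 0.0000]
Step 1: x=[2.1600 7.9200] v=[0.8000 -0.4000]
Step 2: x=[2.4640 7.7696] v=[1.5200 -0.7520]
Step 3: x=[2.8817 7.5670] v=[2.0883 -1.0131]

Answer: 2.8817 7.5670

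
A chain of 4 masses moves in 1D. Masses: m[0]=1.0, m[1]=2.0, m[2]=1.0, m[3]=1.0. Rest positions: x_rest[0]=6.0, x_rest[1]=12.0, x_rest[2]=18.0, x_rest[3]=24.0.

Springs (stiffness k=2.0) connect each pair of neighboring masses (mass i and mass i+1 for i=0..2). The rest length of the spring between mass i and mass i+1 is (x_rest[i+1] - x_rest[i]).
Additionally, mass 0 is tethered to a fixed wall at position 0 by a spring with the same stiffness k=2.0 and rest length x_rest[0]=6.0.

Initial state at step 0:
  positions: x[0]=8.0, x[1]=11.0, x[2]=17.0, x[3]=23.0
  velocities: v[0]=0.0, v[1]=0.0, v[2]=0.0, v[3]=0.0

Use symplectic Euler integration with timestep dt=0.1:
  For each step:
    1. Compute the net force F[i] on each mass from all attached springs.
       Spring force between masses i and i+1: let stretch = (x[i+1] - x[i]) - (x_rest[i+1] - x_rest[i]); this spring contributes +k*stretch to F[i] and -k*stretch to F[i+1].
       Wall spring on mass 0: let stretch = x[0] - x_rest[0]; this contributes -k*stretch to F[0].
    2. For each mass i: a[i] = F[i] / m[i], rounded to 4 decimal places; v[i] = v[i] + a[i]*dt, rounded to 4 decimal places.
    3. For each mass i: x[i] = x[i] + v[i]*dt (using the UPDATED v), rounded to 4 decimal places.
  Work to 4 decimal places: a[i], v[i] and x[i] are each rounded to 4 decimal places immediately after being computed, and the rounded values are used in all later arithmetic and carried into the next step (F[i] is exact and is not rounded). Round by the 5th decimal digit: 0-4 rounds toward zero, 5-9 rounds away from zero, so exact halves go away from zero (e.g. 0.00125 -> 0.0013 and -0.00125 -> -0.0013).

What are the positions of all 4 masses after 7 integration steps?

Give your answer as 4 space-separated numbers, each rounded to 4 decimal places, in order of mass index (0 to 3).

Answer: 5.7359 11.6554 17.0645 23.0023

Derivation:
Step 0: x=[8.0000 11.0000 17.0000 23.0000] v=[0.0000 0.0000 0.0000 0.0000]
Step 1: x=[7.9000 11.0300 17.0000 23.0000] v=[-1.0000 0.3000 0.0000 0.0000]
Step 2: x=[7.7046 11.0884 17.0006 23.0000] v=[-1.9540 0.5840 0.0060 0.0000]
Step 3: x=[7.4228 11.1721 17.0029 23.0000] v=[-2.8182 0.8368 0.0234 0.0001]
Step 4: x=[7.0675 11.2766 17.0086 23.0001] v=[-3.5529 1.0450 0.0567 0.0007]
Step 5: x=[6.6550 11.3963 17.0195 23.0003] v=[-4.1246 1.1973 0.1086 0.0024]
Step 6: x=[6.2043 11.5249 17.0375 23.0009] v=[-4.5073 1.2855 0.1801 0.0062]
Step 7: x=[5.7359 11.6554 17.0645 23.0023] v=[-4.6840 1.3047 0.2703 0.0135]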